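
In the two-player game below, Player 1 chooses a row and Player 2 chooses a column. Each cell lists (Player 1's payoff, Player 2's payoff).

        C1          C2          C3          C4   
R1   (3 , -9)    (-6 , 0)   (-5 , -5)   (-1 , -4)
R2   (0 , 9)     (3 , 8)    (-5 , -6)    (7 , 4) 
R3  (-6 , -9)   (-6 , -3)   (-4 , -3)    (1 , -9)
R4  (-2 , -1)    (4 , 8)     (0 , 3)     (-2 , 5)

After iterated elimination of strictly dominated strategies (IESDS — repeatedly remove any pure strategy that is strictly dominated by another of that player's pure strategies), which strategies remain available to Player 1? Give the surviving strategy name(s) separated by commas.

R1, R2, R4

Column C4 is eliminated: C2 beats it against every remaining row (R1: 0>-4, R2: 8>4, R3: -3>-9, R4: 8>5).
For Player 1, R4 strictly dominates R3 on the remaining columns (C1: -2>-6, C2: 4>-6, C3: 0>-4); eliminate R3.
For Player 2, C2 strictly dominates C3 on the remaining rows (R1: 0>-5, R2: 8>-6, R4: 8>3); eliminate C3.
Among the remaining strategies, none is strictly dominated by another pure strategy of the same player, so the elimination stops.
Surviving strategies — Player 1: {R1, R2, R4}; Player 2: {C1, C2}.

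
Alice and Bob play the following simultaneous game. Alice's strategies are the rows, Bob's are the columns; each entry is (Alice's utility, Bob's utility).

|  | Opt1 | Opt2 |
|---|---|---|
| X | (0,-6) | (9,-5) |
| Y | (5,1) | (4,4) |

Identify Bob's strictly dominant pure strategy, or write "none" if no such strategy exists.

Opt2

Opt2 vs Opt1: X: -5>-6, Y: 4>1.
Opt2 strictly beats every other strategy against every opponent action, so it is strictly dominant.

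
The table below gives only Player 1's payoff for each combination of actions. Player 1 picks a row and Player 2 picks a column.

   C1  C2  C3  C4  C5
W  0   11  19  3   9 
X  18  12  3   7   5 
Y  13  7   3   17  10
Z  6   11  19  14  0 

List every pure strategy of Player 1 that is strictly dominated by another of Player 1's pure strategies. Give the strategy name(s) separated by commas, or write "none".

none

Nothing dominates W: X at C3 (19>3); Y at C2 (11>7); Z at C2 (11=11).
X is not dominated — it holds its own against W at C1 (18>0); Y at C1 (18>13); Z at C1 (18>6).
Nothing dominates Y: W at C1 (13>0); X at C3 (3=3); Z at C1 (13>6).
Z: no other strategy beats it everywhere (W at C1 (6>0); X at C3 (19>3); Y at C2 (11>7)).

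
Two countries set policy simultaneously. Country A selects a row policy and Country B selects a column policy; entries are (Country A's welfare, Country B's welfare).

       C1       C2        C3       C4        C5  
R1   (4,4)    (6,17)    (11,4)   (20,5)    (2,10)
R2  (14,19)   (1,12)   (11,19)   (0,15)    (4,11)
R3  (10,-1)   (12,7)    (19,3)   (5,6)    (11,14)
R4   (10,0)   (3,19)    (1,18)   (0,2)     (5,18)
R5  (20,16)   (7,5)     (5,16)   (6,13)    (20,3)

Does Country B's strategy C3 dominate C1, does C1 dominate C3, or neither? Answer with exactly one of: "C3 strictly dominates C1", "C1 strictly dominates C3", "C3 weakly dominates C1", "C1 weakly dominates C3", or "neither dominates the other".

Compare C3 to C1 across each opponent action: R1: 4=4, R2: 19=19, R3: 3>-1, R4: 18>0, R5: 16=16.
C3 is at least as good everywhere and strictly better somewhere (tied only at R1, R2, R5), so C3 weakly but not strictly dominates C1.

C3 weakly dominates C1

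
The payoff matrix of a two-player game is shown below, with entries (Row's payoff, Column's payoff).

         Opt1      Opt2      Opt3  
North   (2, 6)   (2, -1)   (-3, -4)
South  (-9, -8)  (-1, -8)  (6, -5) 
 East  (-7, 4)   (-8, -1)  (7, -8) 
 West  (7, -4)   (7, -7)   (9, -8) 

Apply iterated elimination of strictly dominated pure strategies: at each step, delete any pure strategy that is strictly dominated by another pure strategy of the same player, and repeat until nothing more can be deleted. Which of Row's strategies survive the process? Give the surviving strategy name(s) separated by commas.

For Row, West strictly dominates North on the remaining columns (Opt1: 7>2, Opt2: 7>2, Opt3: 9>-3); eliminate North.
Row South is eliminated: West beats it against every remaining column (Opt1: 7>-9, Opt2: 7>-1, Opt3: 9>6).
Row's strategy East is strictly dominated by West (Opt1: 7>-7, Opt2: 7>-8, Opt3: 9>7) and is removed.
Column Opt2 is eliminated: Opt1 beats it against every remaining row (West: -4>-7).
For Column, Opt1 strictly dominates Opt3 on the remaining rows (West: -4>-8); eliminate Opt3.
Among the remaining strategies, none is strictly dominated by another pure strategy of the same player, so the elimination stops.
Surviving strategies — Row: {West}; Column: {Opt1}.

West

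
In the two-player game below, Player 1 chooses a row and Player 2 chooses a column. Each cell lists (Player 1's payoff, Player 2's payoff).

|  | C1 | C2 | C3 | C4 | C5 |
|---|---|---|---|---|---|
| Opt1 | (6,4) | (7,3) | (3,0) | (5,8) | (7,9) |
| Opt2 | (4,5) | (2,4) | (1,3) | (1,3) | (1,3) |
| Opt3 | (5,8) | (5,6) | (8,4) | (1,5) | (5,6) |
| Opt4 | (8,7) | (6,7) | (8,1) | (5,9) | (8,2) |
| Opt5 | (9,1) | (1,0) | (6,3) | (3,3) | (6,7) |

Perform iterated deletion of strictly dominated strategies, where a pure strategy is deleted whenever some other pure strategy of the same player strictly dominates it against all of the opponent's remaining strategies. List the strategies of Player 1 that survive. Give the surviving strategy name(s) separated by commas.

Row Opt2 is eliminated: Opt1 beats it against every remaining column (C1: 6>4, C2: 7>2, C3: 3>1, C4: 5>1, C5: 7>1).
Player 2's strategy C3 is strictly dominated by C5 (Opt1: 9>0, Opt3: 6>4, Opt4: 2>1, Opt5: 7>3) and is removed.
For Player 1, Opt1 strictly dominates Opt3 on the remaining columns (C1: 6>5, C2: 7>5, C4: 5>1, C5: 7>5); eliminate Opt3.
Player 2's strategy C1 is strictly dominated by C4 (Opt1: 8>4, Opt4: 9>7, Opt5: 3>1) and is removed.
Player 1's strategy Opt5 is strictly dominated by Opt1 (C2: 7>1, C4: 5>3, C5: 7>6) and is removed.
For Player 2, C4 strictly dominates C2 on the remaining rows (Opt1: 8>3, Opt4: 9>7); eliminate C2.
Among the remaining strategies, none is strictly dominated by another pure strategy of the same player, so the elimination stops.
Surviving strategies — Player 1: {Opt1, Opt4}; Player 2: {C4, C5}.

Opt1, Opt4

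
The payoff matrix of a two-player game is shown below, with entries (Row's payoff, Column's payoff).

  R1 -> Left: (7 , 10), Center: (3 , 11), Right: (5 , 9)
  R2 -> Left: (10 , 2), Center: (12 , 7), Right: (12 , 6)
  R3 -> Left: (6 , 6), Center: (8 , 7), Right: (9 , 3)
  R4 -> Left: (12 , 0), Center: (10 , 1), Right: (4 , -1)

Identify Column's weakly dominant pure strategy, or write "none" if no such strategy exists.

Center vs Left: R1: 11>10, R2: 7>2, R3: 7>6, R4: 1>0.
Center vs Right: R1: 11>9, R2: 7>6, R3: 7>3, R4: 1>-1.
Center is at least as good as every other strategy against every opponent action, so it is weakly dominant.

Center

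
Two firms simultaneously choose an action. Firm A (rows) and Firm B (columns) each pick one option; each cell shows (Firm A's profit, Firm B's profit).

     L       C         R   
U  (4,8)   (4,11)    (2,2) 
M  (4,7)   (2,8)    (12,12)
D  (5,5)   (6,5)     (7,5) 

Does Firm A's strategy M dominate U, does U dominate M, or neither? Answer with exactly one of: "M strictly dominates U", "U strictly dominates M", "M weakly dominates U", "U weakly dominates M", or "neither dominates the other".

M's payoffs vs U's, by Firm B's action — L: 4=4, C: 2<4, R: 12>2.
M does better at R but worse at C; neither strategy dominates the other.

neither dominates the other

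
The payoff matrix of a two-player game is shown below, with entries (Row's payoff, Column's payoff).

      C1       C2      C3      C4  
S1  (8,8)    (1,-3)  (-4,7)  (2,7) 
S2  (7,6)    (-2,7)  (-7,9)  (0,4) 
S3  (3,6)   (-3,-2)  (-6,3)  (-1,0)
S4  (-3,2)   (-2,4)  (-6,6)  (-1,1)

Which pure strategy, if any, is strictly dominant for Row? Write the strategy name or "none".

S1

S1 vs S2: C1: 8>7, C2: 1>-2, C3: -4>-7, C4: 2>0.
S1 vs S3: C1: 8>3, C2: 1>-3, C3: -4>-6, C4: 2>-1.
S1 vs S4: C1: 8>-3, C2: 1>-2, C3: -4>-6, C4: 2>-1.
S1 strictly beats every other strategy against every opponent action, so it is strictly dominant.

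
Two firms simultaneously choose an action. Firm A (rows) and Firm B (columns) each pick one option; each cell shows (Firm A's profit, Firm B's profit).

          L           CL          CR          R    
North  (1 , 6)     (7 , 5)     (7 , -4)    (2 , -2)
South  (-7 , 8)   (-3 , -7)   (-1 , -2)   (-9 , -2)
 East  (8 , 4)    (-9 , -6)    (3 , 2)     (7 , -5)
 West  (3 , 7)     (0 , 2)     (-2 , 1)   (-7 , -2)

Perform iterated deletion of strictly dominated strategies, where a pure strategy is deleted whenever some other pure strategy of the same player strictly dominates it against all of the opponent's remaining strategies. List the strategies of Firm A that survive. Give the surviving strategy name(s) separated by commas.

East

Firm A's strategy South is strictly dominated by North (L: 1>-7, CL: 7>-3, CR: 7>-1, R: 2>-9) and is removed.
For Firm B, L strictly dominates CL on the remaining rows (North: 6>5, East: 4>-6, West: 7>2); eliminate CL.
Firm A's strategy West is strictly dominated by East (L: 8>3, CR: 3>-2, R: 7>-7) and is removed.
Firm B's strategy CR is strictly dominated by L (North: 6>-4, East: 4>2) and is removed.
Row North is eliminated: East beats it against every remaining column (L: 8>1, R: 7>2).
Column R is eliminated: L beats it against every remaining row (East: 4>-5).
Among the remaining strategies, none is strictly dominated by another pure strategy of the same player, so the elimination stops.
Surviving strategies — Firm A: {East}; Firm B: {L}.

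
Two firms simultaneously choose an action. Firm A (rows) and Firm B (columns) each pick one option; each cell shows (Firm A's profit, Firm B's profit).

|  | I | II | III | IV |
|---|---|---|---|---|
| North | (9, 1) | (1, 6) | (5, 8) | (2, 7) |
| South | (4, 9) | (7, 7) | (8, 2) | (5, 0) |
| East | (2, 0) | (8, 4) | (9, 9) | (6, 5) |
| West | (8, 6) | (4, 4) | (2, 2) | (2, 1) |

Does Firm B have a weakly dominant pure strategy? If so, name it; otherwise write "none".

I fails to dominate II at North (1<6).
II fails to dominate I at South (7<9).
III fails to dominate I at South (2<9).
IV fails to dominate I at South (0<9).
No single strategy dominates all the others.

none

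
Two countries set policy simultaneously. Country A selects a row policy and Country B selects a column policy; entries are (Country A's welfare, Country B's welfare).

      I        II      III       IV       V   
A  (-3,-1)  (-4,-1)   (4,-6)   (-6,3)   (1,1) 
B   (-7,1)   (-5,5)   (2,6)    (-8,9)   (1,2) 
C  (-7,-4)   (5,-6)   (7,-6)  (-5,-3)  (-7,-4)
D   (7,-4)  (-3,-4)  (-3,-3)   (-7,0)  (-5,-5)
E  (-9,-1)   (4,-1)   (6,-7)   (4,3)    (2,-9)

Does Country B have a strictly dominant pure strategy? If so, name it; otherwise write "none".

IV vs I: A: 3>-1, B: 9>1, C: -3>-4, D: 0>-4, E: 3>-1.
IV vs II: A: 3>-1, B: 9>5, C: -3>-6, D: 0>-4, E: 3>-1.
IV vs III: A: 3>-6, B: 9>6, C: -3>-6, D: 0>-3, E: 3>-7.
IV vs V: A: 3>1, B: 9>2, C: -3>-4, D: 0>-5, E: 3>-9.
IV strictly beats every other strategy against every opponent action, so it is strictly dominant.

IV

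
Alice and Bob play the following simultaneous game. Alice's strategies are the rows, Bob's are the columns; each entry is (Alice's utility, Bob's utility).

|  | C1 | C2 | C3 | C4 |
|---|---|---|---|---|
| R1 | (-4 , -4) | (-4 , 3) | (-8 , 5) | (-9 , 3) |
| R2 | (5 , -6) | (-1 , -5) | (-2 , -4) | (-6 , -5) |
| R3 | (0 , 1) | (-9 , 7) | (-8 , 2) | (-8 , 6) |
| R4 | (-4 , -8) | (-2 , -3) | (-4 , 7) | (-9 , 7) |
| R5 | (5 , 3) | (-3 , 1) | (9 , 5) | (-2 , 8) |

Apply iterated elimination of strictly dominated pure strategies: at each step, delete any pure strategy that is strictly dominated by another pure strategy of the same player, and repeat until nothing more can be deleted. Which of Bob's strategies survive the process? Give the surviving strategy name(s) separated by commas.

C4

For Alice, R2 strictly dominates R1 on the remaining columns (C1: 5>-4, C2: -1>-4, C3: -2>-8, C4: -6>-9); eliminate R1.
Alice's strategy R3 is strictly dominated by R2 (C1: 5>0, C2: -1>-9, C3: -2>-8, C4: -6>-8) and is removed.
Row R4 is eliminated: R2 beats it against every remaining column (C1: 5>-4, C2: -1>-2, C3: -2>-4, C4: -6>-9).
Bob's strategy C1 is strictly dominated by C3 (R2: -4>-6, R5: 5>3) and is removed.
For Bob, C3 strictly dominates C2 on the remaining rows (R2: -4>-5, R5: 5>1); eliminate C2.
Row R2 is eliminated: R5 beats it against every remaining column (C3: 9>-2, C4: -2>-6).
Bob's strategy C3 is strictly dominated by C4 (R5: 8>5) and is removed.
Among the remaining strategies, none is strictly dominated by another pure strategy of the same player, so the elimination stops.
Surviving strategies — Alice: {R5}; Bob: {C4}.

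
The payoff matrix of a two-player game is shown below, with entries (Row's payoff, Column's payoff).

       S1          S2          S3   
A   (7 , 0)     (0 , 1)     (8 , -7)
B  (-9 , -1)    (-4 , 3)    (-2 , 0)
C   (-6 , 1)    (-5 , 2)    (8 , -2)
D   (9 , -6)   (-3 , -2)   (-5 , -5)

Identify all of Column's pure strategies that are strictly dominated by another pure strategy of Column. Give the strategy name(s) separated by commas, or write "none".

S1, S3

S2 strictly dominates S1 — A: 1>0, B: 3>-1, C: 2>1, D: -2>-6.
Nothing dominates S2: S1 at A (1>0); S3 at A (1>-7).
S3: dominated, since S2 does at least as well everywhere (A: 1>-7, B: 3>0, C: 2>-2, D: -2>-5).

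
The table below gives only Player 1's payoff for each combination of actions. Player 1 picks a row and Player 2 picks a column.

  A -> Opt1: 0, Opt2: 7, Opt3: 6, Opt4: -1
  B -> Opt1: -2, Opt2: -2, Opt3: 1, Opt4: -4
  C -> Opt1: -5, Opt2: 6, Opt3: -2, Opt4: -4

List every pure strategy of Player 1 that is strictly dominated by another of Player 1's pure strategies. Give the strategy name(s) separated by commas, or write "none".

B, C

A: no other strategy beats it everywhere (B at Opt1 (0>-2); C at Opt1 (0>-5)).
B is strictly dominated by A (Opt1: 0>-2, Opt2: 7>-2, Opt3: 6>1, Opt4: -1>-4).
A strictly dominates C — Opt1: 0>-5, Opt2: 7>6, Opt3: 6>-2, Opt4: -1>-4.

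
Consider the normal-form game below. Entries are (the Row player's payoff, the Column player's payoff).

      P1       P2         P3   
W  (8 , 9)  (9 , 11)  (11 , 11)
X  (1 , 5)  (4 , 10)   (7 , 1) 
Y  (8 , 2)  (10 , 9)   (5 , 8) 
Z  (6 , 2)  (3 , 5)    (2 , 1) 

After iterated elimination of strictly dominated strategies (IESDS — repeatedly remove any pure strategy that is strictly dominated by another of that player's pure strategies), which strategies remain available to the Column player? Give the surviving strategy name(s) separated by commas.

The Row player's strategy X is strictly dominated by W (P1: 8>1, P2: 9>4, P3: 11>7) and is removed.
Row Z is eliminated: W beats it against every remaining column (P1: 8>6, P2: 9>3, P3: 11>2).
For the Column player, P2 strictly dominates P1 on the remaining rows (W: 11>9, Y: 9>2); eliminate P1.
Among the remaining strategies, none is strictly dominated by another pure strategy of the same player, so the elimination stops.
Surviving strategies — the Row player: {W, Y}; the Column player: {P2, P3}.

P2, P3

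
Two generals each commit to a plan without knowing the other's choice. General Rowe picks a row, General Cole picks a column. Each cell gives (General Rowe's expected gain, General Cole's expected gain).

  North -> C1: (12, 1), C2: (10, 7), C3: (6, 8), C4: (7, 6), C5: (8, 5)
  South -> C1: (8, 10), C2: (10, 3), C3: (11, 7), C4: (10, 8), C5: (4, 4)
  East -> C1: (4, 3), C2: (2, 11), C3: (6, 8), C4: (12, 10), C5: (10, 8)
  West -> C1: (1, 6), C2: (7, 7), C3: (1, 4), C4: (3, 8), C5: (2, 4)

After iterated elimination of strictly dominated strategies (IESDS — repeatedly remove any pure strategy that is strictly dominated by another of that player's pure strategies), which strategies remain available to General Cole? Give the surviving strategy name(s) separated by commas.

C1, C2, C3, C4

For General Rowe, North strictly dominates West on the remaining columns (C1: 12>1, C2: 10>7, C3: 6>1, C4: 7>3, C5: 8>2); eliminate West.
Column C5 is eliminated: C4 beats it against every remaining row (North: 6>5, South: 8>4, East: 10>8).
Among the remaining strategies, none is strictly dominated by another pure strategy of the same player, so the elimination stops.
Surviving strategies — General Rowe: {North, South, East}; General Cole: {C1, C2, C3, C4}.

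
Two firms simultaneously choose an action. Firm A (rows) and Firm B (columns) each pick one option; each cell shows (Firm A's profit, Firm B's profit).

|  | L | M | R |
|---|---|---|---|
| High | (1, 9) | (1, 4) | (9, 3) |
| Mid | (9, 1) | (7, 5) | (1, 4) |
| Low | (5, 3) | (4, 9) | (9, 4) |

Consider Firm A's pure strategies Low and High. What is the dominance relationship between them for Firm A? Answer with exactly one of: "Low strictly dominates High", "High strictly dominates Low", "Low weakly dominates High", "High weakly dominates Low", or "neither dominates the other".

Low's payoffs vs High's, by Firm B's action — L: 5>1, M: 4>1, R: 9=9.
Low is at least as good everywhere and strictly better somewhere (tied only at R), so Low weakly but not strictly dominates High.

Low weakly dominates High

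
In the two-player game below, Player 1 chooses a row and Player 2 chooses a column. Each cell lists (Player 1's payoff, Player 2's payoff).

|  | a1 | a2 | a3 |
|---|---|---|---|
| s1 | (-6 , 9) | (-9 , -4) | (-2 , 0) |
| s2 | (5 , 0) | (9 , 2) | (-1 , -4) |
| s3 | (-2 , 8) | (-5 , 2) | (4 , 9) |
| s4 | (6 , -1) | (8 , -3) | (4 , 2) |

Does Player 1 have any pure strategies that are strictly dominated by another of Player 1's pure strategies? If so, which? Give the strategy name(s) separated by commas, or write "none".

s2 strictly dominates s1 — a1: 5>-6, a2: 9>-9, a3: -1>-2.
s2: no other strategy beats it everywhere (s1 at a1 (5>-6); s3 at a1 (5>-2); s4 at a2 (9>8)).
s3 is not dominated — it holds its own against s1 at a1 (-2>-6); s2 at a3 (4>-1); s4 at a3 (4=4).
s4: no other strategy beats it everywhere (s1 at a1 (6>-6); s2 at a1 (6>5); s3 at a1 (6>-2)).

s1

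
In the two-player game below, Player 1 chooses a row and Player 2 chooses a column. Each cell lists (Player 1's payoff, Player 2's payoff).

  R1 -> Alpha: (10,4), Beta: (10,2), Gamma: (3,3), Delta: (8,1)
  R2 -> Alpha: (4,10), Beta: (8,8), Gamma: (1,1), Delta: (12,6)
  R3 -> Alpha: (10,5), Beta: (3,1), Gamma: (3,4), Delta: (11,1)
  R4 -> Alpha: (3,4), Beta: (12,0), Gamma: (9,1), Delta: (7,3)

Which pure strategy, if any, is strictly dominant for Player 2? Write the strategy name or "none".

Alpha vs Beta: R1: 4>2, R2: 10>8, R3: 5>1, R4: 4>0.
Alpha vs Gamma: R1: 4>3, R2: 10>1, R3: 5>4, R4: 4>1.
Alpha vs Delta: R1: 4>1, R2: 10>6, R3: 5>1, R4: 4>3.
Alpha strictly beats every other strategy against every opponent action, so it is strictly dominant.

Alpha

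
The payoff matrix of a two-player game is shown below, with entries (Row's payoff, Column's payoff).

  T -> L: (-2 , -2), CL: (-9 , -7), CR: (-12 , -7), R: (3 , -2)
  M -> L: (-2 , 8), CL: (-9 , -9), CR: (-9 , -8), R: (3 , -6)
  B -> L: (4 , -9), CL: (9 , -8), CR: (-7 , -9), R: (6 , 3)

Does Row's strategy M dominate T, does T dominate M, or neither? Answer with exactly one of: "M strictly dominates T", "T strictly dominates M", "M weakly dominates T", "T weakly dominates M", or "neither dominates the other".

M's payoffs vs T's, by Column's action — L: -2=-2, CL: -9=-9, CR: -9>-12, R: 3=3.
M is at least as good everywhere and strictly better somewhere (tied only at L, CL, R), so M weakly but not strictly dominates T.

M weakly dominates T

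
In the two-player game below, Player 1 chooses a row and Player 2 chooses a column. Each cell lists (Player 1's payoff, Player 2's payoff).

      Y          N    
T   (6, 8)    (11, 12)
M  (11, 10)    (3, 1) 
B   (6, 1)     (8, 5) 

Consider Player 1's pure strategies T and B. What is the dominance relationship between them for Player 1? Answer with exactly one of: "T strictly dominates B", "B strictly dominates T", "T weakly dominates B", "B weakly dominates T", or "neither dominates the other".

T weakly dominates B

T's payoffs vs B's, by Player 2's action — Y: 6=6, N: 11>8.
T is at least as good everywhere and strictly better somewhere (tied only at Y), so T weakly but not strictly dominates B.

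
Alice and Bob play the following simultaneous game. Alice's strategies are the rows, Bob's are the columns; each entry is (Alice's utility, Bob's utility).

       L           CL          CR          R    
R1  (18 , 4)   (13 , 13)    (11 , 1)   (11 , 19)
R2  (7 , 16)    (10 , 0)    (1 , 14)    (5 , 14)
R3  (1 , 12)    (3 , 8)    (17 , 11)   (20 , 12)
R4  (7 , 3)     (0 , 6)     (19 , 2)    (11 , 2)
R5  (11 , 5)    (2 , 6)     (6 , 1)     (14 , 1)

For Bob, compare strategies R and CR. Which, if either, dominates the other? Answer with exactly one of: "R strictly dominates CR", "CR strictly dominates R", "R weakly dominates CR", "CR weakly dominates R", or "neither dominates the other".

R weakly dominates CR

R's payoffs vs CR's, by Alice's action — R1: 19>1, R2: 14=14, R3: 12>11, R4: 2=2, R5: 1=1.
R is at least as good everywhere and strictly better somewhere (tied only at R2, R4, R5), so R weakly but not strictly dominates CR.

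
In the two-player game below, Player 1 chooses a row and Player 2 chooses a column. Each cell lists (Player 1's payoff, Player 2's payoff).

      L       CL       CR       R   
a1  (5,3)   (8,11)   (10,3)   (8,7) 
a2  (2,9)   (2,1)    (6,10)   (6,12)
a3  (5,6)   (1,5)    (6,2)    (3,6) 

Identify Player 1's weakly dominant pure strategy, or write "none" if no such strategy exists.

a1 vs a2: L: 5>2, CL: 8>2, CR: 10>6, R: 8>6.
a1 vs a3: L: 5=5, CL: 8>1, CR: 10>6, R: 8>3.
a1 is at least as good as every other strategy against every opponent action, so it is weakly dominant.

a1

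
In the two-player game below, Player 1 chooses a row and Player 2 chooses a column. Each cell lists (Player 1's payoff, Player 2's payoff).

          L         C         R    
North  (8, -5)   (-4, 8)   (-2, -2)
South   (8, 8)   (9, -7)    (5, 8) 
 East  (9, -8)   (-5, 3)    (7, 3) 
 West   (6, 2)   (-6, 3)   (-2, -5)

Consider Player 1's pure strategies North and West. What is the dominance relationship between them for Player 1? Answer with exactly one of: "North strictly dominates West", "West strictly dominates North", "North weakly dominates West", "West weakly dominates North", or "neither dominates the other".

North weakly dominates West

Compare North to West across every action of Player 2: L: 8>6, C: -4>-6, R: -2=-2.
North is at least as good everywhere and strictly better somewhere (tied only at R), so North weakly but not strictly dominates West.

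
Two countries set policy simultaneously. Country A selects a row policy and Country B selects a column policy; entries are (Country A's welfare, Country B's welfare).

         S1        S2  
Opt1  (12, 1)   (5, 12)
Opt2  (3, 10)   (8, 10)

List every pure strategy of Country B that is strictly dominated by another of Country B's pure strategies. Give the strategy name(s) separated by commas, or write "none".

S1: no other strategy beats it everywhere (S2 at Opt2 (10=10)).
S2: no other strategy beats it everywhere (S1 at Opt1 (12>1)).

none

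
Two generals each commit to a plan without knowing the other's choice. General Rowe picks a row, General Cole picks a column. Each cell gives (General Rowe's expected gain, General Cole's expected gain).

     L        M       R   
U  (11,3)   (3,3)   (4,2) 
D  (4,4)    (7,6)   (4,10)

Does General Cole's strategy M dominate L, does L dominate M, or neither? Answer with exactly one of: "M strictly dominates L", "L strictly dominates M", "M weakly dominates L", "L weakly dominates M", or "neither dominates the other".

Compare M to L across every action of General Rowe: U: 3=3, D: 6>4.
M is at least as good everywhere and strictly better somewhere (tied only at U), so M weakly but not strictly dominates L.

M weakly dominates L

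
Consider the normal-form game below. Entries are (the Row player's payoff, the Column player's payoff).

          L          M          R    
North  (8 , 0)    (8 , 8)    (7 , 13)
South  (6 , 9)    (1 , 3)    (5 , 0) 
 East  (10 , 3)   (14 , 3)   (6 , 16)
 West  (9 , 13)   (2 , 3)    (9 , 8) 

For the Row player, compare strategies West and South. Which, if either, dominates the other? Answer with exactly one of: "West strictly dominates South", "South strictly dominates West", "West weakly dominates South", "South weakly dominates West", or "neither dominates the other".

Compare West to South across each opponent action: L: 9>6, M: 2>1, R: 9>5.
Every comparison favours West, so West strictly dominates South.

West strictly dominates South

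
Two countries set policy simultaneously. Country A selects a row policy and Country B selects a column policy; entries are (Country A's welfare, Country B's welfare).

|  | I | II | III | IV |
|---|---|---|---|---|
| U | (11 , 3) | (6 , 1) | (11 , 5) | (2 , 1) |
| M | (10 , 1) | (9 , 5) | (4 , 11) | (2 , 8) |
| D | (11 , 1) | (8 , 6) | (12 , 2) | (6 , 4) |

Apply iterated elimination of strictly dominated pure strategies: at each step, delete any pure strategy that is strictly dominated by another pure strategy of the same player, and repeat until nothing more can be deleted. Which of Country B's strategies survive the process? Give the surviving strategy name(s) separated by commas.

For Country B, III strictly dominates I on the remaining rows (U: 5>3, M: 11>1, D: 2>1); eliminate I.
Row U is eliminated: D beats it against every remaining column (II: 8>6, III: 12>11, IV: 6>2).
Among the remaining strategies, none is strictly dominated by another pure strategy of the same player, so the elimination stops.
Surviving strategies — Country A: {M, D}; Country B: {II, III, IV}.

II, III, IV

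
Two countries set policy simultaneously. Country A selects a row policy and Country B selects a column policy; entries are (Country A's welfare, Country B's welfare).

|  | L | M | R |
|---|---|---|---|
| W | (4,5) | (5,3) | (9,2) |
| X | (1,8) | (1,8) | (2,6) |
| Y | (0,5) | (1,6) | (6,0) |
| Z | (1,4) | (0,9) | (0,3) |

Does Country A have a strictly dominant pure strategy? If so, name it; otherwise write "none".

W

W vs X: L: 4>1, M: 5>1, R: 9>2.
W vs Y: L: 4>0, M: 5>1, R: 9>6.
W vs Z: L: 4>1, M: 5>0, R: 9>0.
W strictly beats every other strategy against every opponent action, so it is strictly dominant.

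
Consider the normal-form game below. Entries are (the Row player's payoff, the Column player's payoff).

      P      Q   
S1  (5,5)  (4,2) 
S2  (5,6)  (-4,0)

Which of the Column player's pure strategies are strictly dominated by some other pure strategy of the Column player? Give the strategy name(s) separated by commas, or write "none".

Nothing dominates P: Q at S1 (5>2).
Q: dominated, since P does at least as well everywhere (S1: 5>2, S2: 6>0).

Q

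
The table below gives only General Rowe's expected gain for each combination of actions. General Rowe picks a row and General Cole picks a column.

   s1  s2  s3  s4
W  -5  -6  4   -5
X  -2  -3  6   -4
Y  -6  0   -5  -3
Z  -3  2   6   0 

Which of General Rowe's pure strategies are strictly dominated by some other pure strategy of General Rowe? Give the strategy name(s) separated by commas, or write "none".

W, Y

X strictly dominates W — s1: -2>-5, s2: -3>-6, s3: 6>4, s4: -4>-5.
X: no other strategy beats it everywhere (W at s1 (-2>-5); Y at s1 (-2>-6); Z at s1 (-2>-3)).
Y is strictly dominated by Z (s1: -3>-6, s2: 2>0, s3: 6>-5, s4: 0>-3).
Nothing dominates Z: W at s1 (-3>-5); X at s2 (2>-3); Y at s1 (-3>-6).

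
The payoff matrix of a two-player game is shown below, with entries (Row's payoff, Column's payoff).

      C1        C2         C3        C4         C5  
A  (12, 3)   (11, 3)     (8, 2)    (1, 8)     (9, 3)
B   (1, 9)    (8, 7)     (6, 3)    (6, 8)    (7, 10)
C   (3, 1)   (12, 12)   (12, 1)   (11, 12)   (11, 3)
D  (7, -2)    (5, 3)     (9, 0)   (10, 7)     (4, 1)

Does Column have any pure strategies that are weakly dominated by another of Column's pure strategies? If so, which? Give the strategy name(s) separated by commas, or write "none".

C1 is weakly dominated by C5 (A: 3=3, B: 10>9, C: 3>1, D: 1>-2).
C2 is weakly dominated by C4 (A: 8>3, B: 8>7, C: 12=12, D: 7>3).
C2 weakly dominates C3 — A: 3>2, B: 7>3, C: 12>1, D: 3>0.
Nothing dominates C4: C1 at A (8>3); C2 at A (8>3); C3 at A (8>2); C5 at A (8>3).
Nothing dominates C5: C1 at B (10>9); C2 at B (10>7); C3 at A (3>2); C4 at B (10>8).

C1, C2, C3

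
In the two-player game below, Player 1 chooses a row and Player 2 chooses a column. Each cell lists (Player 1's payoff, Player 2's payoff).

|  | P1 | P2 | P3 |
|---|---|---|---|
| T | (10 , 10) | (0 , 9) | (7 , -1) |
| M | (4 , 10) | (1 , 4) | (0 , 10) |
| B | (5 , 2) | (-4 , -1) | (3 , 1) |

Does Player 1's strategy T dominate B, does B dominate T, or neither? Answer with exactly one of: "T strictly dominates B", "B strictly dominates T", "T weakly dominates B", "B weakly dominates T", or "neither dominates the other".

T strictly dominates B

Compare T to B across every action of Player 2: P1: 10>5, P2: 0>-4, P3: 7>3.
T gives a strictly higher payoff against every action of Player 2, so T strictly dominates B.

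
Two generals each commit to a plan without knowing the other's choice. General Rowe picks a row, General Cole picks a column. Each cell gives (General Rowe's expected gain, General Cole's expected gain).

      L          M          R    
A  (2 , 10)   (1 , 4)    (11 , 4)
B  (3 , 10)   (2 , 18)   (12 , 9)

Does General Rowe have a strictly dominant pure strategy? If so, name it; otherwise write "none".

B

B vs A: L: 3>2, M: 2>1, R: 12>11.
B strictly beats every other strategy against every opponent action, so it is strictly dominant.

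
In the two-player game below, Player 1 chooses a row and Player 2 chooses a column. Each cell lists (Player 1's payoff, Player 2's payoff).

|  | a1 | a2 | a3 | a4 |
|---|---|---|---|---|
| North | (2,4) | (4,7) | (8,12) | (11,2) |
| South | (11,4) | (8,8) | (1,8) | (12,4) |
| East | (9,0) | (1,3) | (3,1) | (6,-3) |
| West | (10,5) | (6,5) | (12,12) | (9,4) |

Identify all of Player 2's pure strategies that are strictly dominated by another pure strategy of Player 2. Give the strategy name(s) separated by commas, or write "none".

a3 strictly dominates a1 — North: 12>4, South: 8>4, East: 1>0, West: 12>5.
Nothing dominates a2: a1 at North (7>4); a3 at South (8=8); a4 at North (7>2).
Nothing dominates a3: a1 at North (12>4); a2 at North (12>7); a4 at North (12>2).
a4: dominated, since a2 does at least as well everywhere (North: 7>2, South: 8>4, East: 3>-3, West: 5>4).

a1, a4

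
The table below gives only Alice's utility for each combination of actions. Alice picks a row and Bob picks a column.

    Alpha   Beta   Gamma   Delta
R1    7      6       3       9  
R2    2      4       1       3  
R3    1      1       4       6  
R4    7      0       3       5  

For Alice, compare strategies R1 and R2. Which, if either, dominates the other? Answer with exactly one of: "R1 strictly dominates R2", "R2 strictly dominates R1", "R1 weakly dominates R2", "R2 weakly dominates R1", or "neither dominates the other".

Compare R1 to R2 across each choice by Bob: Alpha: 7>2, Beta: 6>4, Gamma: 3>1, Delta: 9>3.
Every comparison favours R1, so R1 strictly dominates R2.

R1 strictly dominates R2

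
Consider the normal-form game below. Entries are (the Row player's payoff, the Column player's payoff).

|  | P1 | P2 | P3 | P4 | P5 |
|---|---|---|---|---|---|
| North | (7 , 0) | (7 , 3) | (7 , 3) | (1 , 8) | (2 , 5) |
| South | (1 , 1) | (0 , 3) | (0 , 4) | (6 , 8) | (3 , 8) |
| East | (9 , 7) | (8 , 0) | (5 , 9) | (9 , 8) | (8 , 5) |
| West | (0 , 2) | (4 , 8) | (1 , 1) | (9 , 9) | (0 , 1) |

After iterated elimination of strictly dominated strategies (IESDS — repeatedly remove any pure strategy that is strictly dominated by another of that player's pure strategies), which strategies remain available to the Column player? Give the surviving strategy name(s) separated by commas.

P3, P4

For the Row player, East strictly dominates South on the remaining columns (P1: 9>1, P2: 8>0, P3: 5>0, P4: 9>6, P5: 8>3); eliminate South.
The Column player's strategy P1 is strictly dominated by P4 (North: 8>0, East: 8>7, West: 9>2) and is removed.
The Column player's strategy P2 is strictly dominated by P4 (North: 8>3, East: 8>0, West: 9>8) and is removed.
The Column player's strategy P5 is strictly dominated by P4 (North: 8>5, East: 8>5, West: 9>1) and is removed.
Among the remaining strategies, none is strictly dominated by another pure strategy of the same player, so the elimination stops.
Surviving strategies — the Row player: {North, East, West}; the Column player: {P3, P4}.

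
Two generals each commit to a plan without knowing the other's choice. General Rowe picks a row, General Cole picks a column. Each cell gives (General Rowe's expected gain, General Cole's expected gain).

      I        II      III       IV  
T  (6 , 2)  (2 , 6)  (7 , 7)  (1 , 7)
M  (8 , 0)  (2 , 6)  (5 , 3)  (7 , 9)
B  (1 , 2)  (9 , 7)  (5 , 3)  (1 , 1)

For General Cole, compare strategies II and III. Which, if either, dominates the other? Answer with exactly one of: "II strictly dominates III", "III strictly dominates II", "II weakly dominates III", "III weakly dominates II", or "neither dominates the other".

II's payoffs vs III's, by General Rowe's action — T: 6<7, M: 6>3, B: 7>3.
II does better at M, B but worse at T; neither strategy dominates the other.

neither dominates the other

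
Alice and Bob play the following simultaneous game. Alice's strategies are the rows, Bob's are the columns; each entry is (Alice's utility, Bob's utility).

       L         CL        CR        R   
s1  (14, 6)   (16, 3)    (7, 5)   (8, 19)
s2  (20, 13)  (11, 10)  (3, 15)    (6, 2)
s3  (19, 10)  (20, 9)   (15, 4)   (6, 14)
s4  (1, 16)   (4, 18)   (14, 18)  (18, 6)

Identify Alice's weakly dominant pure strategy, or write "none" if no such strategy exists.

s1 fails to dominate s2 at L (14<20).
s2 fails to dominate s1 at CL (11<16).
s3 fails to dominate s1 at R (6<8).
s4 fails to dominate s1 at L (1<14).
No single strategy dominates all the others.

none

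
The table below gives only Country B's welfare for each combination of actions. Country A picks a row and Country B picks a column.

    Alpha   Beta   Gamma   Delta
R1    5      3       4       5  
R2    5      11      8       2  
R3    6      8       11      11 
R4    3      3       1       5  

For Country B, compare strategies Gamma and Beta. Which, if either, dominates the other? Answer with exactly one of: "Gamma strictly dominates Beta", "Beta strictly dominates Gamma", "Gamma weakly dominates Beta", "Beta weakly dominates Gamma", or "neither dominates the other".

neither dominates the other

Gamma's payoffs vs Beta's, by Country A's action — R1: 4>3, R2: 8<11, R3: 11>8, R4: 1<3.
Gamma does better at R1, R3 but worse at R2, R4; neither strategy dominates the other.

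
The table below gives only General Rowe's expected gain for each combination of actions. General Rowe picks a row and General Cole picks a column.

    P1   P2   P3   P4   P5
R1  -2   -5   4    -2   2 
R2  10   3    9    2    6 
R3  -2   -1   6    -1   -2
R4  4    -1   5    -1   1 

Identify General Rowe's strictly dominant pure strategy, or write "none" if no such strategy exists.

R2 vs R1: P1: 10>-2, P2: 3>-5, P3: 9>4, P4: 2>-2, P5: 6>2.
R2 vs R3: P1: 10>-2, P2: 3>-1, P3: 9>6, P4: 2>-1, P5: 6>-2.
R2 vs R4: P1: 10>4, P2: 3>-1, P3: 9>5, P4: 2>-1, P5: 6>1.
R2 strictly beats every other strategy against every opponent action, so it is strictly dominant.

R2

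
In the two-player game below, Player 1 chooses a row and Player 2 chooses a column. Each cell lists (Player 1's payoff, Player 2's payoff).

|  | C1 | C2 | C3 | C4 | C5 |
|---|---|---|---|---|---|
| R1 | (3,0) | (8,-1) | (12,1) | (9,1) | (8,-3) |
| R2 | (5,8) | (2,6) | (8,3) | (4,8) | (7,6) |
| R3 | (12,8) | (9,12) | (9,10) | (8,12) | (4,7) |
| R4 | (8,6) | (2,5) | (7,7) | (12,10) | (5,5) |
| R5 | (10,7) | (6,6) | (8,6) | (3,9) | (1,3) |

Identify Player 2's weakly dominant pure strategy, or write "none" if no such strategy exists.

C4

C4 vs C1: R1: 1>0, R2: 8=8, R3: 12>8, R4: 10>6, R5: 9>7.
C4 vs C2: R1: 1>-1, R2: 8>6, R3: 12=12, R4: 10>5, R5: 9>6.
C4 vs C3: R1: 1=1, R2: 8>3, R3: 12>10, R4: 10>7, R5: 9>6.
C4 vs C5: R1: 1>-3, R2: 8>6, R3: 12>7, R4: 10>5, R5: 9>3.
C4 is at least as good as every other strategy against every opponent action, so it is weakly dominant.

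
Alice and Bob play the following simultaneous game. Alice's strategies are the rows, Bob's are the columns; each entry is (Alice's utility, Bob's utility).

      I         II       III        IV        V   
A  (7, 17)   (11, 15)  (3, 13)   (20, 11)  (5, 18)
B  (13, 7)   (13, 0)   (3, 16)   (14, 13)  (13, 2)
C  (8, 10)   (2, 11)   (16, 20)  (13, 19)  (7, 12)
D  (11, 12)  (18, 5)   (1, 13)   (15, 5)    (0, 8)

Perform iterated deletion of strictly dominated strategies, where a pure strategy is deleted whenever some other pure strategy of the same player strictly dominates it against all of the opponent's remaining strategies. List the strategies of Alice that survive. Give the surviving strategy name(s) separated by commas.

Bob's strategy II is strictly dominated by V (A: 18>15, B: 2>0, C: 12>11, D: 8>5) and is removed.
Bob's strategy IV is strictly dominated by III (A: 13>11, B: 16>13, C: 20>19, D: 13>5) and is removed.
Row A is eliminated: C beats it against every remaining column (I: 8>7, III: 16>3, V: 7>5).
Row D is eliminated: B beats it against every remaining column (I: 13>11, III: 3>1, V: 13>0).
Bob's strategy I is strictly dominated by III (B: 16>7, C: 20>10) and is removed.
Bob's strategy V is strictly dominated by III (B: 16>2, C: 20>12) and is removed.
Row B is eliminated: C beats it against every remaining column (III: 16>3).
Among the remaining strategies, none is strictly dominated by another pure strategy of the same player, so the elimination stops.
Surviving strategies — Alice: {C}; Bob: {III}.

C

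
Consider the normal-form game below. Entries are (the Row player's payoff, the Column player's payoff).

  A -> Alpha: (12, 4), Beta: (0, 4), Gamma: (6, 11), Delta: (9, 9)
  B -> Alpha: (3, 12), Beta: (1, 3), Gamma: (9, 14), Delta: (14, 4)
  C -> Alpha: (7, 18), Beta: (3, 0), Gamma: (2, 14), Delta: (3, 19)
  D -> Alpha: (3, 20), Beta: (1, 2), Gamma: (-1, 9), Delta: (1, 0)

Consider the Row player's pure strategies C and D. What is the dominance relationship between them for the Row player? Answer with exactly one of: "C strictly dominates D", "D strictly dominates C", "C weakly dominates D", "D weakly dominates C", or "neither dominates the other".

C strictly dominates D

Compare C to D across every action of the Column player: Alpha: 7>3, Beta: 3>1, Gamma: 2>-1, Delta: 3>1.
Every comparison favours C, so C strictly dominates D.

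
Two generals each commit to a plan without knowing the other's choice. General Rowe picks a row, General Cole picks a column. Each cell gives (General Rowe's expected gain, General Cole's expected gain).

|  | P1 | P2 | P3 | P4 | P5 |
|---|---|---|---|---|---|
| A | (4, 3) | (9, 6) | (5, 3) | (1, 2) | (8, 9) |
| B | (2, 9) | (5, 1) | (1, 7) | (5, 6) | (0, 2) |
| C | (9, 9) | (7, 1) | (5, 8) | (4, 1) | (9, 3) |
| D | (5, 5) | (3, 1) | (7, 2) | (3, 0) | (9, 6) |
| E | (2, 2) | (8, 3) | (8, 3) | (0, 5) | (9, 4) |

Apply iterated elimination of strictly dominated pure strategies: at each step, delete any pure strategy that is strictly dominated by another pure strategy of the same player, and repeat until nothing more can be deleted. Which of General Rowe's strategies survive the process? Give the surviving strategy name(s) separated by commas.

Column P2 is eliminated: P5 beats it against every remaining row (A: 9>6, B: 2>1, C: 3>1, D: 6>1, E: 4>3).
General Rowe's strategy A is strictly dominated by D (P1: 5>4, P3: 7>5, P4: 3>1, P5: 9>8) and is removed.
Among the remaining strategies, none is strictly dominated by another pure strategy of the same player, so the elimination stops.
Surviving strategies — General Rowe: {B, C, D, E}; General Cole: {P1, P3, P4, P5}.

B, C, D, E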